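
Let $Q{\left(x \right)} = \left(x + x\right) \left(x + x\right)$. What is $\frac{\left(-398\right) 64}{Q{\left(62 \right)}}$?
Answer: $- \frac{1592}{961} \approx -1.6566$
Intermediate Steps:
$Q{\left(x \right)} = 4 x^{2}$ ($Q{\left(x \right)} = 2 x 2 x = 4 x^{2}$)
$\frac{\left(-398\right) 64}{Q{\left(62 \right)}} = \frac{\left(-398\right) 64}{4 \cdot 62^{2}} = - \frac{25472}{4 \cdot 3844} = - \frac{25472}{15376} = \left(-25472\right) \frac{1}{15376} = - \frac{1592}{961}$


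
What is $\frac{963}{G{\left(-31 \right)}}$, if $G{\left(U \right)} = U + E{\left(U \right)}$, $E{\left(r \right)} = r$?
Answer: $- \frac{963}{62} \approx -15.532$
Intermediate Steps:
$G{\left(U \right)} = 2 U$ ($G{\left(U \right)} = U + U = 2 U$)
$\frac{963}{G{\left(-31 \right)}} = \frac{963}{2 \left(-31\right)} = \frac{963}{-62} = 963 \left(- \frac{1}{62}\right) = - \frac{963}{62}$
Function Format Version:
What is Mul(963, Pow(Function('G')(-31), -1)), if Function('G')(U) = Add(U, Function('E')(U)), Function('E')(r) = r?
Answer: Rational(-963, 62) ≈ -15.532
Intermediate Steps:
Function('G')(U) = Mul(2, U) (Function('G')(U) = Add(U, U) = Mul(2, U))
Mul(963, Pow(Function('G')(-31), -1)) = Mul(963, Pow(Mul(2, -31), -1)) = Mul(963, Pow(-62, -1)) = Mul(963, Rational(-1, 62)) = Rational(-963, 62)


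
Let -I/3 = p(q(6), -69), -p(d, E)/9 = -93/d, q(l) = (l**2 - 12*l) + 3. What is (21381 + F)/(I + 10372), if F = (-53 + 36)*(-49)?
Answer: 244354/114929 ≈ 2.1261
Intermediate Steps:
q(l) = 3 + l**2 - 12*l
p(d, E) = 837/d (p(d, E) = -(-837)/d = 837/d)
I = 837/11 (I = -2511/(3 + 6**2 - 12*6) = -2511/(3 + 36 - 72) = -2511/(-33) = -2511*(-1)/33 = -3*(-279/11) = 837/11 ≈ 76.091)
F = 833 (F = -17*(-49) = 833)
(21381 + F)/(I + 10372) = (21381 + 833)/(837/11 + 10372) = 22214/(114929/11) = 22214*(11/114929) = 244354/114929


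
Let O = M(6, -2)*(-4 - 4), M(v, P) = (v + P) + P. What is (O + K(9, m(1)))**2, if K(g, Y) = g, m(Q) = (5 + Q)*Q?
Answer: 49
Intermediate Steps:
m(Q) = Q*(5 + Q)
M(v, P) = v + 2*P (M(v, P) = (P + v) + P = v + 2*P)
O = -16 (O = (6 + 2*(-2))*(-4 - 4) = (6 - 4)*(-8) = 2*(-8) = -16)
(O + K(9, m(1)))**2 = (-16 + 9)**2 = (-7)**2 = 49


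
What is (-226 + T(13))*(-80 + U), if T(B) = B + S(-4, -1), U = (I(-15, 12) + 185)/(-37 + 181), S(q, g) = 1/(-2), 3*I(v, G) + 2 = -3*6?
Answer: 14528675/864 ≈ 16816.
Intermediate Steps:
I(v, G) = -20/3 (I(v, G) = -⅔ + (-3*6)/3 = -⅔ + (⅓)*(-18) = -⅔ - 6 = -20/3)
S(q, g) = -½
U = 535/432 (U = (-20/3 + 185)/(-37 + 181) = (535/3)/144 = (535/3)*(1/144) = 535/432 ≈ 1.2384)
T(B) = -½ + B (T(B) = B - ½ = -½ + B)
(-226 + T(13))*(-80 + U) = (-226 + (-½ + 13))*(-80 + 535/432) = (-226 + 25/2)*(-34025/432) = -427/2*(-34025/432) = 14528675/864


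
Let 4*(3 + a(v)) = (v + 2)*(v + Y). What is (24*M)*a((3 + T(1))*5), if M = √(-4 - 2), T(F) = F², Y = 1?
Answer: 2700*I*√6 ≈ 6613.6*I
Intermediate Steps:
M = I*√6 (M = √(-6) = I*√6 ≈ 2.4495*I)
a(v) = -3 + (1 + v)*(2 + v)/4 (a(v) = -3 + ((v + 2)*(v + 1))/4 = -3 + ((2 + v)*(1 + v))/4 = -3 + ((1 + v)*(2 + v))/4 = -3 + (1 + v)*(2 + v)/4)
(24*M)*a((3 + T(1))*5) = (24*(I*√6))*(-5/2 + ((3 + 1²)*5)²/4 + 3*((3 + 1²)*5)/4) = (24*I*√6)*(-5/2 + ((3 + 1)*5)²/4 + 3*((3 + 1)*5)/4) = (24*I*√6)*(-5/2 + (4*5)²/4 + 3*(4*5)/4) = (24*I*√6)*(-5/2 + (¼)*20² + (¾)*20) = (24*I*√6)*(-5/2 + (¼)*400 + 15) = (24*I*√6)*(-5/2 + 100 + 15) = (24*I*√6)*(225/2) = 2700*I*√6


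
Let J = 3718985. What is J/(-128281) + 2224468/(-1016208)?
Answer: -1016154822097/32590044612 ≈ -31.180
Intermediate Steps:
J/(-128281) + 2224468/(-1016208) = 3718985/(-128281) + 2224468/(-1016208) = 3718985*(-1/128281) + 2224468*(-1/1016208) = -3718985/128281 - 556117/254052 = -1016154822097/32590044612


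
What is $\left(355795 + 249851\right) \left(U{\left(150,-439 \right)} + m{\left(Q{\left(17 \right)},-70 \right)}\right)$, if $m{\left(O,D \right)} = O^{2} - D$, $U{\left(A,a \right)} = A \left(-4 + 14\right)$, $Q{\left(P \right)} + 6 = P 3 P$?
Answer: $449928962586$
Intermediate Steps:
$Q{\left(P \right)} = -6 + 3 P^{2}$ ($Q{\left(P \right)} = -6 + P 3 P = -6 + 3 P P = -6 + 3 P^{2}$)
$U{\left(A,a \right)} = 10 A$ ($U{\left(A,a \right)} = A 10 = 10 A$)
$\left(355795 + 249851\right) \left(U{\left(150,-439 \right)} + m{\left(Q{\left(17 \right)},-70 \right)}\right) = \left(355795 + 249851\right) \left(10 \cdot 150 - \left(-70 - \left(-6 + 3 \cdot 17^{2}\right)^{2}\right)\right) = 605646 \left(1500 + \left(\left(-6 + 3 \cdot 289\right)^{2} + 70\right)\right) = 605646 \left(1500 + \left(\left(-6 + 867\right)^{2} + 70\right)\right) = 605646 \left(1500 + \left(861^{2} + 70\right)\right) = 605646 \left(1500 + \left(741321 + 70\right)\right) = 605646 \left(1500 + 741391\right) = 605646 \cdot 742891 = 449928962586$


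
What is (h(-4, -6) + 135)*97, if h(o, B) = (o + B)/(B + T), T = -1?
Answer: 92635/7 ≈ 13234.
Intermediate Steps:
h(o, B) = (B + o)/(-1 + B) (h(o, B) = (o + B)/(B - 1) = (B + o)/(-1 + B))
(h(-4, -6) + 135)*97 = ((-6 - 4)/(-1 - 6) + 135)*97 = (-10/(-7) + 135)*97 = (-⅐*(-10) + 135)*97 = (10/7 + 135)*97 = (955/7)*97 = 92635/7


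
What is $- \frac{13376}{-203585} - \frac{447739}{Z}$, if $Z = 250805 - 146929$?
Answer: $- \frac{4724394681}{1113031340} \approx -4.2446$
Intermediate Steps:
$Z = 103876$ ($Z = 250805 - 146929 = 103876$)
$- \frac{13376}{-203585} - \frac{447739}{Z} = - \frac{13376}{-203585} - \frac{447739}{103876} = \left(-13376\right) \left(- \frac{1}{203585}\right) - \frac{447739}{103876} = \frac{704}{10715} - \frac{447739}{103876} = - \frac{4724394681}{1113031340}$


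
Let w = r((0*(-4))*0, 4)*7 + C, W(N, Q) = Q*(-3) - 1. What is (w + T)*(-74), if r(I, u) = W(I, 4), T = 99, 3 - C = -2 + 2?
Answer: -814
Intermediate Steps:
C = 3 (C = 3 - (-2 + 2) = 3 - 1*0 = 3 + 0 = 3)
W(N, Q) = -1 - 3*Q (W(N, Q) = -3*Q - 1 = -1 - 3*Q)
r(I, u) = -13 (r(I, u) = -1 - 3*4 = -1 - 12 = -13)
w = -88 (w = -13*7 + 3 = -91 + 3 = -88)
(w + T)*(-74) = (-88 + 99)*(-74) = 11*(-74) = -814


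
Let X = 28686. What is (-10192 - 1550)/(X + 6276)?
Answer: -1957/5827 ≈ -0.33585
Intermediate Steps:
(-10192 - 1550)/(X + 6276) = (-10192 - 1550)/(28686 + 6276) = -11742/34962 = -11742*1/34962 = -1957/5827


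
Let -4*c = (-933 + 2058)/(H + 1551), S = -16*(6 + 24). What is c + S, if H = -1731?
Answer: -7655/16 ≈ -478.44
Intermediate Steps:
S = -480 (S = -16*30 = -480)
c = 25/16 (c = -(-933 + 2058)/(4*(-1731 + 1551)) = -1125/(4*(-180)) = -1125*(-1)/(4*180) = -¼*(-25/4) = 25/16 ≈ 1.5625)
c + S = 25/16 - 480 = -7655/16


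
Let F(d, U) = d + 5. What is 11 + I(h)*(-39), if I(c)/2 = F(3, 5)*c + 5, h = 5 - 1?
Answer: -2875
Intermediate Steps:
F(d, U) = 5 + d
h = 4
I(c) = 10 + 16*c (I(c) = 2*((5 + 3)*c + 5) = 2*(8*c + 5) = 2*(5 + 8*c) = 10 + 16*c)
11 + I(h)*(-39) = 11 + (10 + 16*4)*(-39) = 11 + (10 + 64)*(-39) = 11 + 74*(-39) = 11 - 2886 = -2875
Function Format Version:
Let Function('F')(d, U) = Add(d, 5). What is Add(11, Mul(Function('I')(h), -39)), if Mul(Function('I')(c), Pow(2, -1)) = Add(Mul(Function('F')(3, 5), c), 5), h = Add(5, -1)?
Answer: -2875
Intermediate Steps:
Function('F')(d, U) = Add(5, d)
h = 4
Function('I')(c) = Add(10, Mul(16, c)) (Function('I')(c) = Mul(2, Add(Mul(Add(5, 3), c), 5)) = Mul(2, Add(Mul(8, c), 5)) = Mul(2, Add(5, Mul(8, c))) = Add(10, Mul(16, c)))
Add(11, Mul(Function('I')(h), -39)) = Add(11, Mul(Add(10, Mul(16, 4)), -39)) = Add(11, Mul(Add(10, 64), -39)) = Add(11, Mul(74, -39)) = Add(11, -2886) = -2875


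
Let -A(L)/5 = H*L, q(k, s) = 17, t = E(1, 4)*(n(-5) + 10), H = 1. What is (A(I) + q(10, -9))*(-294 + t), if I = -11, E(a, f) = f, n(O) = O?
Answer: -19728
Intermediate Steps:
t = 20 (t = 4*(-5 + 10) = 4*5 = 20)
A(L) = -5*L
(A(I) + q(10, -9))*(-294 + t) = (-5*(-11) + 17)*(-294 + 20) = (55 + 17)*(-274) = 72*(-274) = -19728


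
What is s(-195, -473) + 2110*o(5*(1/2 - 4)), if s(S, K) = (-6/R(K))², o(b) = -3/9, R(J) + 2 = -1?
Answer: -2098/3 ≈ -699.33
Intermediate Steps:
R(J) = -3 (R(J) = -2 - 1 = -3)
o(b) = -⅓ (o(b) = -3*⅑ = -⅓)
s(S, K) = 4 (s(S, K) = (-6/(-3))² = (-6*(-⅓))² = 2² = 4)
s(-195, -473) + 2110*o(5*(1/2 - 4)) = 4 + 2110*(-⅓) = 4 - 2110/3 = -2098/3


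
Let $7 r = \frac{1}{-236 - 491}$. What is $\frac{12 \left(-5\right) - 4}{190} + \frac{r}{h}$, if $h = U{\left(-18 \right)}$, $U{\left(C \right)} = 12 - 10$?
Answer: $- \frac{325791}{966910} \approx -0.33694$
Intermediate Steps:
$U{\left(C \right)} = 2$
$r = - \frac{1}{5089}$ ($r = \frac{1}{7 \left(-236 - 491\right)} = \frac{1}{7 \left(-727\right)} = \frac{1}{7} \left(- \frac{1}{727}\right) = - \frac{1}{5089} \approx -0.0001965$)
$h = 2$
$\frac{12 \left(-5\right) - 4}{190} + \frac{r}{h} = \frac{12 \left(-5\right) - 4}{190} - \frac{1}{5089 \cdot 2} = \left(-60 - 4\right) \frac{1}{190} - \frac{1}{10178} = \left(-64\right) \frac{1}{190} - \frac{1}{10178} = - \frac{32}{95} - \frac{1}{10178} = - \frac{325791}{966910}$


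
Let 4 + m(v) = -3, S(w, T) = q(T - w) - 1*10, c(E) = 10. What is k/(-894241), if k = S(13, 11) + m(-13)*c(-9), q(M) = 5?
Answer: 75/894241 ≈ 8.3870e-5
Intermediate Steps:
S(w, T) = -5 (S(w, T) = 5 - 1*10 = 5 - 10 = -5)
m(v) = -7 (m(v) = -4 - 3 = -7)
k = -75 (k = -5 - 7*10 = -5 - 70 = -75)
k/(-894241) = -75/(-894241) = -75*(-1/894241) = 75/894241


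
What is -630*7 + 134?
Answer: -4276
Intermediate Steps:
-630*7 + 134 = -63*70 + 134 = -4410 + 134 = -4276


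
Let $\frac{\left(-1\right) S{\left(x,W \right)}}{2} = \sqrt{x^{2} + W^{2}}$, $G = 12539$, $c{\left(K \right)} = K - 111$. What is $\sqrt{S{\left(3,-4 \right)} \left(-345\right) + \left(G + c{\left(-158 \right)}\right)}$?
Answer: $2 \sqrt{3930} \approx 125.38$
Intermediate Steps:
$c{\left(K \right)} = -111 + K$
$S{\left(x,W \right)} = - 2 \sqrt{W^{2} + x^{2}}$ ($S{\left(x,W \right)} = - 2 \sqrt{x^{2} + W^{2}} = - 2 \sqrt{W^{2} + x^{2}}$)
$\sqrt{S{\left(3,-4 \right)} \left(-345\right) + \left(G + c{\left(-158 \right)}\right)} = \sqrt{- 2 \sqrt{\left(-4\right)^{2} + 3^{2}} \left(-345\right) + \left(12539 - 269\right)} = \sqrt{- 2 \sqrt{16 + 9} \left(-345\right) + \left(12539 - 269\right)} = \sqrt{- 2 \sqrt{25} \left(-345\right) + 12270} = \sqrt{\left(-2\right) 5 \left(-345\right) + 12270} = \sqrt{\left(-10\right) \left(-345\right) + 12270} = \sqrt{3450 + 12270} = \sqrt{15720} = 2 \sqrt{3930}$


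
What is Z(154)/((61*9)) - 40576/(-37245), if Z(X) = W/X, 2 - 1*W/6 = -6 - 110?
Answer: 64016814/58313255 ≈ 1.0978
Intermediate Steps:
W = 708 (W = 12 - 6*(-6 - 110) = 12 - 6*(-116) = 12 + 696 = 708)
Z(X) = 708/X
Z(154)/((61*9)) - 40576/(-37245) = (708/154)/((61*9)) - 40576/(-37245) = (708*(1/154))/549 - 40576*(-1/37245) = (354/77)*(1/549) + 40576/37245 = 118/14091 + 40576/37245 = 64016814/58313255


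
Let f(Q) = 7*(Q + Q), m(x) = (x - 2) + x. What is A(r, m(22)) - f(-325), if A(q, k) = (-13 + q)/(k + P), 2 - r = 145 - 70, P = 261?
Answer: 1378564/303 ≈ 4549.7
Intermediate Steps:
m(x) = -2 + 2*x (m(x) = (-2 + x) + x = -2 + 2*x)
r = -73 (r = 2 - (145 - 70) = 2 - 1*75 = 2 - 75 = -73)
f(Q) = 14*Q (f(Q) = 7*(2*Q) = 14*Q)
A(q, k) = (-13 + q)/(261 + k) (A(q, k) = (-13 + q)/(k + 261) = (-13 + q)/(261 + k))
A(r, m(22)) - f(-325) = (-13 - 73)/(261 + (-2 + 2*22)) - 14*(-325) = -86/(261 + (-2 + 44)) - 1*(-4550) = -86/(261 + 42) + 4550 = -86/303 + 4550 = 1378564/303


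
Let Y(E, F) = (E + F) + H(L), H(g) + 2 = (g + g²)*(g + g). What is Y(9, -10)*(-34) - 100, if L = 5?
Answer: -10198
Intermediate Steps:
H(g) = -2 + 2*g*(g + g²) (H(g) = -2 + (g + g²)*(g + g) = -2 + (g + g²)*(2*g) = -2 + 2*g*(g + g²))
Y(E, F) = 298 + E + F (Y(E, F) = (E + F) + (-2 + 2*5² + 2*5³) = (E + F) + (-2 + 2*25 + 2*125) = (E + F) + (-2 + 50 + 250) = (E + F) + 298 = 298 + E + F)
Y(9, -10)*(-34) - 100 = (298 + 9 - 10)*(-34) - 100 = 297*(-34) - 100 = -10098 - 100 = -10198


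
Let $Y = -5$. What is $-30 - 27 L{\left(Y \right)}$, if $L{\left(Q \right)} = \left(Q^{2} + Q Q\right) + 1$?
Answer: $-1407$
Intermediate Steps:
$L{\left(Q \right)} = 1 + 2 Q^{2}$ ($L{\left(Q \right)} = \left(Q^{2} + Q^{2}\right) + 1 = 2 Q^{2} + 1 = 1 + 2 Q^{2}$)
$-30 - 27 L{\left(Y \right)} = -30 - 27 \left(1 + 2 \left(-5\right)^{2}\right) = -30 - 27 \left(1 + 2 \cdot 25\right) = -30 - 27 \left(1 + 50\right) = -30 - 1377 = -1407$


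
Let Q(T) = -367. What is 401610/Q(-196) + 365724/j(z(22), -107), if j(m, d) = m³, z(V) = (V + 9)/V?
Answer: 1417217735274/10933297 ≈ 1.2962e+5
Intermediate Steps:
z(V) = (9 + V)/V
401610/Q(-196) + 365724/j(z(22), -107) = 401610/(-367) + 365724/(((9 + 22)/22)³) = 401610*(-1/367) + 365724/(((1/22)*31)³) = -401610/367 + 365724/((31/22)³) = -401610/367 + 365724/(29791/10648) = -401610/367 + 365724*(10648/29791) = -401610/367 + 3894229152/29791 = 1417217735274/10933297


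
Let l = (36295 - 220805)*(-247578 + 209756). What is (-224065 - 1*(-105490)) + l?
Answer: 6978418645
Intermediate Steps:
l = 6978537220 (l = -184510*(-37822) = 6978537220)
(-224065 - 1*(-105490)) + l = (-224065 - 1*(-105490)) + 6978537220 = (-224065 + 105490) + 6978537220 = -118575 + 6978537220 = 6978418645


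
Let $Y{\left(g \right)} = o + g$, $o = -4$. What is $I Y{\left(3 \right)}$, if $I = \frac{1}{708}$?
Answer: $- \frac{1}{708} \approx -0.0014124$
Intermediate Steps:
$Y{\left(g \right)} = -4 + g$
$I = \frac{1}{708} \approx 0.0014124$
$I Y{\left(3 \right)} = \frac{-4 + 3}{708} = \frac{1}{708} \left(-1\right) = - \frac{1}{708}$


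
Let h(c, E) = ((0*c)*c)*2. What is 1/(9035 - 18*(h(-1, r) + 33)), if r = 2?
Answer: 1/8441 ≈ 0.00011847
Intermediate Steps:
h(c, E) = 0 (h(c, E) = (0*c)*2 = 0*2 = 0)
1/(9035 - 18*(h(-1, r) + 33)) = 1/(9035 - 18*(0 + 33)) = 1/(9035 - 18*33) = 1/(9035 - 594) = 1/8441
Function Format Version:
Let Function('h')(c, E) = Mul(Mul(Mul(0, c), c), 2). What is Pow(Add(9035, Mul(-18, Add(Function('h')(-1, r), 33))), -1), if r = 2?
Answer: Rational(1, 8441) ≈ 0.00011847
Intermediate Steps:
Function('h')(c, E) = 0 (Function('h')(c, E) = Mul(Mul(0, c), 2) = Mul(0, 2) = 0)
Pow(Add(9035, Mul(-18, Add(Function('h')(-1, r), 33))), -1) = Pow(Add(9035, Mul(-18, Add(0, 33))), -1) = Pow(Add(9035, Mul(-18, 33)), -1) = Pow(Add(9035, -594), -1) = Pow(8441, -1) = Rational(1, 8441)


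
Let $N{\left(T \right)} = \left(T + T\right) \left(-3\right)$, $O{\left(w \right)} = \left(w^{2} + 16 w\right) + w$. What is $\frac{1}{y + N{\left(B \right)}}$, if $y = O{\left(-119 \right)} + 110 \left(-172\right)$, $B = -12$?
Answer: $- \frac{1}{6710} \approx -0.00014903$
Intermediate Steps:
$O{\left(w \right)} = w^{2} + 17 w$
$N{\left(T \right)} = - 6 T$ ($N{\left(T \right)} = 2 T \left(-3\right) = - 6 T$)
$y = -6782$ ($y = - 119 \left(17 - 119\right) + 110 \left(-172\right) = \left(-119\right) \left(-102\right) - 18920 = 12138 - 18920 = -6782$)
$\frac{1}{y + N{\left(B \right)}} = \frac{1}{-6782 - -72} = \frac{1}{-6782 + 72} = \frac{1}{-6710} = - \frac{1}{6710}$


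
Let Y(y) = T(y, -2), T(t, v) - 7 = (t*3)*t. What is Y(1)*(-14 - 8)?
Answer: -220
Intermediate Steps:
T(t, v) = 7 + 3*t**2 (T(t, v) = 7 + (t*3)*t = 7 + (3*t)*t = 7 + 3*t**2)
Y(y) = 7 + 3*y**2
Y(1)*(-14 - 8) = (7 + 3*1**2)*(-14 - 8) = (7 + 3*1)*(-22) = (7 + 3)*(-22) = 10*(-22) = -220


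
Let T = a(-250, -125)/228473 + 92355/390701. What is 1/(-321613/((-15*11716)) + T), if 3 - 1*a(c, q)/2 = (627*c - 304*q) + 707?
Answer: 15687366001159020/48627389165347429 ≈ 0.32260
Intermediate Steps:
a(c, q) = -1408 - 1254*c + 608*q (a(c, q) = 6 - 2*((627*c - 304*q) + 707) = 6 - 2*((-304*q + 627*c) + 707) = 6 - 2*(707 - 304*q + 627*c) = 6 + (-1414 - 1254*c + 608*q) = -1408 - 1254*c + 608*q)
T = 113342004407/89264629573 (T = (-1408 - 1254*(-250) + 608*(-125))/228473 + 92355/390701 = (-1408 + 313500 - 76000)*(1/228473) + 92355*(1/390701) = 236092*(1/228473) + 92355/390701 = 236092/228473 + 92355/390701 = 113342004407/89264629573 ≈ 1.2697)
1/(-321613/((-15*11716)) + T) = 1/(-321613/((-15*11716)) + 113342004407/89264629573) = 1/(-321613/(-175740) + 113342004407/89264629573) = 1/(-321613*(-1/175740) + 113342004407/89264629573) = 1/(321613/175740 + 113342004407/89264629573) = 1/(48627389165347429/15687366001159020) = 15687366001159020/48627389165347429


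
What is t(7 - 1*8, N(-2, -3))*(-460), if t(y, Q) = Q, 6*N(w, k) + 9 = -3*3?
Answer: 1380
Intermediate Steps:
N(w, k) = -3 (N(w, k) = -3/2 + (-3*3)/6 = -3/2 + (⅙)*(-9) = -3/2 - 3/2 = -3)
t(7 - 1*8, N(-2, -3))*(-460) = -3*(-460) = 1380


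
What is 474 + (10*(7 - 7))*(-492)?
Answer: 474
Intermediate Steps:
474 + (10*(7 - 7))*(-492) = 474 + (10*0)*(-492) = 474 + 0*(-492) = 474 + 0 = 474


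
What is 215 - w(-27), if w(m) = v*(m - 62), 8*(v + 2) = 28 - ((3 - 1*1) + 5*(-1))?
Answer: 3055/8 ≈ 381.88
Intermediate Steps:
v = 15/8 (v = -2 + (28 - ((3 - 1*1) + 5*(-1)))/8 = -2 + (28 - ((3 - 1) - 5))/8 = -2 + (28 - (2 - 5))/8 = -2 + (28 - 1*(-3))/8 = -2 + (28 + 3)/8 = -2 + (⅛)*31 = -2 + 31/8 = 15/8 ≈ 1.8750)
w(m) = -465/4 + 15*m/8 (w(m) = 15*(m - 62)/8 = 15*(-62 + m)/8 = -465/4 + 15*m/8)
215 - w(-27) = 215 - (-465/4 + (15/8)*(-27)) = 215 - (-465/4 - 405/8) = 215 - 1*(-1335/8) = 215 + 1335/8 = 3055/8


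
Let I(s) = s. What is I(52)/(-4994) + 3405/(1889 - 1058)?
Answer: 2826893/691669 ≈ 4.0871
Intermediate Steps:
I(52)/(-4994) + 3405/(1889 - 1058) = 52/(-4994) + 3405/(1889 - 1058) = 52*(-1/4994) + 3405/831 = -26/2497 + 3405*(1/831) = -26/2497 + 1135/277 = 2826893/691669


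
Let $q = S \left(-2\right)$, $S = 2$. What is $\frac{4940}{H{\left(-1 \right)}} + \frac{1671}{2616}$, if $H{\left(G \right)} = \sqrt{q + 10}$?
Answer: $\frac{557}{872} + \frac{2470 \sqrt{6}}{3} \approx 2017.4$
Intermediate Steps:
$q = -4$ ($q = 2 \left(-2\right) = -4$)
$H{\left(G \right)} = \sqrt{6}$ ($H{\left(G \right)} = \sqrt{-4 + 10} = \sqrt{6}$)
$\frac{4940}{H{\left(-1 \right)}} + \frac{1671}{2616} = \frac{4940}{\sqrt{6}} + \frac{1671}{2616} = 4940 \frac{\sqrt{6}}{6} + 1671 \cdot \frac{1}{2616} = \frac{2470 \sqrt{6}}{3} + \frac{557}{872} = \frac{557}{872} + \frac{2470 \sqrt{6}}{3}$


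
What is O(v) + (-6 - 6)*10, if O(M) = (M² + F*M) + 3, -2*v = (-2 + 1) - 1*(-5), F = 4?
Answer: -121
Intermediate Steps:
v = -2 (v = -((-2 + 1) - 1*(-5))/2 = -(-1 + 5)/2 = -½*4 = -2)
O(M) = 3 + M² + 4*M (O(M) = (M² + 4*M) + 3 = 3 + M² + 4*M)
O(v) + (-6 - 6)*10 = (3 + (-2)² + 4*(-2)) + (-6 - 6)*10 = (3 + 4 - 8) - 12*10 = -1 - 120 = -121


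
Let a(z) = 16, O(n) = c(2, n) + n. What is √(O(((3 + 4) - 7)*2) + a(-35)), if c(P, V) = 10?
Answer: √26 ≈ 5.0990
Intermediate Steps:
O(n) = 10 + n
√(O(((3 + 4) - 7)*2) + a(-35)) = √((10 + ((3 + 4) - 7)*2) + 16) = √((10 + (7 - 7)*2) + 16) = √((10 + 0*2) + 16) = √((10 + 0) + 16) = √(10 + 16) = √26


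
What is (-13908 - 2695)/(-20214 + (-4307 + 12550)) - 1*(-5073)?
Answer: 60745486/11971 ≈ 5074.4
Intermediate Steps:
(-13908 - 2695)/(-20214 + (-4307 + 12550)) - 1*(-5073) = -16603/(-20214 + 8243) + 5073 = -16603/(-11971) + 5073 = -16603*(-1/11971) + 5073 = 16603/11971 + 5073 = 60745486/11971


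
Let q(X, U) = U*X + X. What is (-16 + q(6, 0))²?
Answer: 100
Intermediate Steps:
q(X, U) = X + U*X
(-16 + q(6, 0))² = (-16 + 6*(1 + 0))² = (-16 + 6*1)² = (-16 + 6)² = (-10)² = 100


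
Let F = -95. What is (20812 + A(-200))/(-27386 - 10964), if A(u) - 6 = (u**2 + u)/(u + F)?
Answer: -610151/1131325 ≈ -0.53932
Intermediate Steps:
A(u) = 6 + (u + u**2)/(-95 + u) (A(u) = 6 + (u**2 + u)/(u - 95) = 6 + (u + u**2)/(-95 + u))
(20812 + A(-200))/(-27386 - 10964) = (20812 + (-570 + (-200)**2 + 7*(-200))/(-95 - 200))/(-27386 - 10964) = (20812 + (-570 + 40000 - 1400)/(-295))/(-38350) = (20812 - 1/295*38030)*(-1/38350) = (20812 - 7606/59)*(-1/38350) = (1220302/59)*(-1/38350) = -610151/1131325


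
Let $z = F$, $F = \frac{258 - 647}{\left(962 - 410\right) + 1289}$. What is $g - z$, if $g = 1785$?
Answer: $\frac{3286574}{1841} \approx 1785.2$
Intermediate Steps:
$F = - \frac{389}{1841}$ ($F = - \frac{389}{\left(962 - 410\right) + 1289} = - \frac{389}{552 + 1289} = - \frac{389}{1841} \approx -0.2113$)
$z = - \frac{389}{1841} \approx -0.2113$
$g - z = 1785 - - \frac{389}{1841} = 1785 + \frac{389}{1841} = \frac{3286574}{1841}$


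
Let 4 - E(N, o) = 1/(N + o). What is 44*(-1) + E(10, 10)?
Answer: -801/20 ≈ -40.050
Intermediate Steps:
E(N, o) = 4 - 1/(N + o)
44*(-1) + E(10, 10) = 44*(-1) + (-1 + 4*10 + 4*10)/(10 + 10) = -44 + (-1 + 40 + 40)/20 = -44 + (1/20)*79 = -44 + 79/20 = -801/20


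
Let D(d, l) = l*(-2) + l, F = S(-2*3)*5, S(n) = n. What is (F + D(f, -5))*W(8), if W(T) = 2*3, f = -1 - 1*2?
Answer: -150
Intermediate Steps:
F = -30 (F = -2*3*5 = -6*5 = -30)
f = -3 (f = -1 - 2 = -3)
W(T) = 6
D(d, l) = -l (D(d, l) = -2*l + l = -l)
(F + D(f, -5))*W(8) = (-30 - 1*(-5))*6 = (-30 + 5)*6 = -25*6 = -150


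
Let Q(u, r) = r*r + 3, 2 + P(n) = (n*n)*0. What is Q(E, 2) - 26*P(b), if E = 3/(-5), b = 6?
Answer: 59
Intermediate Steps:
E = -⅗ (E = 3*(-⅕) = -⅗ ≈ -0.60000)
P(n) = -2 (P(n) = -2 + (n*n)*0 = -2 + n²*0 = -2 + 0 = -2)
Q(u, r) = 3 + r² (Q(u, r) = r² + 3 = 3 + r²)
Q(E, 2) - 26*P(b) = (3 + 2²) - 26*(-2) = (3 + 4) + 52 = 7 + 52 = 59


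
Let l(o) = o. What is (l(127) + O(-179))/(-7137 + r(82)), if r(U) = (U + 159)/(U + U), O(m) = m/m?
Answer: -20992/1170227 ≈ -0.017938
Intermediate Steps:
O(m) = 1
r(U) = (159 + U)/(2*U) (r(U) = (159 + U)/((2*U)) = (159 + U)*(1/(2*U)) = (159 + U)/(2*U))
(l(127) + O(-179))/(-7137 + r(82)) = (127 + 1)/(-7137 + (½)*(159 + 82)/82) = 128/(-7137 + (½)*(1/82)*241) = 128/(-7137 + 241/164) = 128/(-1170227/164) = 128*(-164/1170227) = -20992/1170227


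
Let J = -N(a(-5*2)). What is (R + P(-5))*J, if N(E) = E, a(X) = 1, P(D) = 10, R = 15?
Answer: -25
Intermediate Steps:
J = -1 (J = -1*1 = -1)
(R + P(-5))*J = (15 + 10)*(-1) = 25*(-1) = -25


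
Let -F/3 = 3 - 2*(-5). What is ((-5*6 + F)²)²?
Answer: 22667121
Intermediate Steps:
F = -39 (F = -3*(3 - 2*(-5)) = -3*(3 + 10) = -3*13 = -39)
((-5*6 + F)²)² = ((-5*6 - 39)²)² = ((-30 - 39)²)² = ((-69)²)² = 4761² = 22667121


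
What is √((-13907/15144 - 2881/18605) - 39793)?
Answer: I*√212245887183747870/2309460 ≈ 199.48*I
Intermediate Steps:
√((-13907/15144 - 2881/18605) - 39793) = √(-302369599/281754120 - 39793) = √(-11212144066759/281754120) = I*√212245887183747870/2309460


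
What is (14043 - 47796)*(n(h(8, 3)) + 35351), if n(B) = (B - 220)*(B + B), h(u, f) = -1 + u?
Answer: -1092550857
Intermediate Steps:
n(B) = 2*B*(-220 + B) (n(B) = (-220 + B)*(2*B) = 2*B*(-220 + B))
(14043 - 47796)*(n(h(8, 3)) + 35351) = (14043 - 47796)*(2*(-1 + 8)*(-220 + (-1 + 8)) + 35351) = -33753*(2*7*(-220 + 7) + 35351) = -33753*(2*7*(-213) + 35351) = -33753*(-2982 + 35351) = -33753*32369 = -1092550857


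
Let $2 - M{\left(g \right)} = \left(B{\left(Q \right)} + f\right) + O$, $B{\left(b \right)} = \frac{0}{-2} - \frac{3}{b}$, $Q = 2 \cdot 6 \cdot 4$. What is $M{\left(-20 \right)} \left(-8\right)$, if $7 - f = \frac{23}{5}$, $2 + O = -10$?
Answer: $- \frac{933}{10} \approx -93.3$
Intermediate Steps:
$O = -12$ ($O = -2 - 10 = -12$)
$f = \frac{12}{5}$ ($f = 7 - \frac{23}{5} = \frac{12}{5} \approx 2.4$)
$Q = 48$ ($Q = 12 \cdot 4 = 48$)
$B{\left(b \right)} = - \frac{3}{b}$ ($B{\left(b \right)} = 0 \left(- \frac{1}{2}\right) - \frac{3}{b} = 0 - \frac{3}{b} = - \frac{3}{b}$)
$M{\left(g \right)} = \frac{933}{80}$ ($M{\left(g \right)} = 2 - \left(\left(- \frac{3}{48} + \frac{12}{5}\right) - 12\right) = 2 - \left(\left(\left(-3\right) \frac{1}{48} + \frac{12}{5}\right) - 12\right) = 2 - \left(\left(- \frac{1}{16} + \frac{12}{5}\right) - 12\right) = 2 - \left(\frac{187}{80} - 12\right) = 2 - - \frac{773}{80} = 2 + \frac{773}{80} = \frac{933}{80}$)
$M{\left(-20 \right)} \left(-8\right) = \frac{933}{80} \left(-8\right) = - \frac{933}{10}$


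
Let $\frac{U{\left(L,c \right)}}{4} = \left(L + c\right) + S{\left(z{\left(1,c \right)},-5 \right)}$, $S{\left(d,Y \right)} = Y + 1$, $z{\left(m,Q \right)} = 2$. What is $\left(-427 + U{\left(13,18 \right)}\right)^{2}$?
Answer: $101761$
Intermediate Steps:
$S{\left(d,Y \right)} = 1 + Y$
$U{\left(L,c \right)} = -16 + 4 L + 4 c$ ($U{\left(L,c \right)} = 4 \left(\left(L + c\right) + \left(1 - 5\right)\right) = 4 \left(\left(L + c\right) - 4\right) = 4 \left(-4 + L + c\right) = -16 + 4 L + 4 c$)
$\left(-427 + U{\left(13,18 \right)}\right)^{2} = \left(-427 + \left(-16 + 4 \cdot 13 + 4 \cdot 18\right)\right)^{2} = \left(-427 + \left(-16 + 52 + 72\right)\right)^{2} = \left(-427 + 108\right)^{2} = \left(-319\right)^{2} = 101761$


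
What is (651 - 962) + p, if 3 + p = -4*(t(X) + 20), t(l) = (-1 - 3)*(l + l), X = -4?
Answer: -522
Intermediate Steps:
t(l) = -8*l
p = -211 (p = -3 - 4*(-8*(-4) + 20) = -3 - 4*(32 + 20) = -3 - 4*52 = -3 - 208 = -211)
(651 - 962) + p = (651 - 962) - 211 = -311 - 211 = -522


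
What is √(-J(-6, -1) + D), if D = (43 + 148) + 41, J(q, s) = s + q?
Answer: √239 ≈ 15.460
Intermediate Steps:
J(q, s) = q + s
D = 232 (D = 191 + 41 = 232)
√(-J(-6, -1) + D) = √(-(-6 - 1) + 232) = √(-1*(-7) + 232) = √(7 + 232) = √239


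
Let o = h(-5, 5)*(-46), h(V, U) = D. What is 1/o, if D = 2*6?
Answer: -1/552 ≈ -0.0018116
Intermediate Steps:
D = 12
h(V, U) = 12
o = -552 (o = 12*(-46) = -552)
1/o = 1/(-552) = -1/552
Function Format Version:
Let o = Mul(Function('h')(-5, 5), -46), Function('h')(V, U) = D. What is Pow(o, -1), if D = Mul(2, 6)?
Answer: Rational(-1, 552) ≈ -0.0018116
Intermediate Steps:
D = 12
Function('h')(V, U) = 12
o = -552 (o = Mul(12, -46) = -552)
Pow(o, -1) = Pow(-552, -1) = Rational(-1, 552)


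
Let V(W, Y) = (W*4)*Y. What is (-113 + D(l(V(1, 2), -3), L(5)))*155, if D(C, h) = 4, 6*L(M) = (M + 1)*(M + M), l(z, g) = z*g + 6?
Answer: -16895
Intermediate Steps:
V(W, Y) = 4*W*Y (V(W, Y) = (4*W)*Y = 4*W*Y)
l(z, g) = 6 + g*z (l(z, g) = g*z + 6 = 6 + g*z)
L(M) = M*(1 + M)/3 (L(M) = ((M + 1)*(M + M))/6 = ((1 + M)*(2*M))/6 = (2*M*(1 + M))/6 = M*(1 + M)/3)
(-113 + D(l(V(1, 2), -3), L(5)))*155 = (-113 + 4)*155 = -109*155 = -16895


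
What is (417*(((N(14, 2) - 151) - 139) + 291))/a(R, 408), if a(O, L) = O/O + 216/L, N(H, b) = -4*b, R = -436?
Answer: -49623/26 ≈ -1908.6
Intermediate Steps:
a(O, L) = 1 + 216/L
(417*(((N(14, 2) - 151) - 139) + 291))/a(R, 408) = (417*(((-4*2 - 151) - 139) + 291))/(((216 + 408)/408)) = (417*(((-8 - 151) - 139) + 291))/(((1/408)*624)) = (417*((-159 - 139) + 291))/(26/17) = (417*(-298 + 291))*(17/26) = (417*(-7))*(17/26) = -2919*17/26 = -49623/26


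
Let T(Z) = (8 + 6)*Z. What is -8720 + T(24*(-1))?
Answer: -9056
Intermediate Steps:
T(Z) = 14*Z
-8720 + T(24*(-1)) = -8720 + 14*(24*(-1)) = -8720 + 14*(-24) = -8720 - 336 = -9056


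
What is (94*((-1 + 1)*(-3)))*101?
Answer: 0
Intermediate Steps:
(94*((-1 + 1)*(-3)))*101 = (94*(0*(-3)))*101 = (94*0)*101 = 0*101 = 0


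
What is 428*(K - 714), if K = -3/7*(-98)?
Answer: -287616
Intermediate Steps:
K = 42 (K = -3*⅐*(-98) = -3/7*(-98) = 42)
428*(K - 714) = 428*(42 - 714) = 428*(-672) = -287616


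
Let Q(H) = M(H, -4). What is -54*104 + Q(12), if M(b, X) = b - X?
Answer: -5600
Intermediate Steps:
Q(H) = 4 + H (Q(H) = H - 1*(-4) = H + 4 = 4 + H)
-54*104 + Q(12) = -54*104 + (4 + 12) = -5616 + 16 = -5600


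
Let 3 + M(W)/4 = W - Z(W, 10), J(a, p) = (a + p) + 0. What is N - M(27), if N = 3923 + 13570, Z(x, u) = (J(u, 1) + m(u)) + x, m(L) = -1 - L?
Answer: 17505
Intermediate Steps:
J(a, p) = a + p
Z(x, u) = x (Z(x, u) = ((u + 1) + (-1 - u)) + x = ((1 + u) + (-1 - u)) + x = 0 + x = x)
M(W) = -12 (M(W) = -12 + 4*(W - W) = -12 + 4*0 = -12 + 0 = -12)
N = 17493
N - M(27) = 17493 - 1*(-12) = 17493 + 12 = 17505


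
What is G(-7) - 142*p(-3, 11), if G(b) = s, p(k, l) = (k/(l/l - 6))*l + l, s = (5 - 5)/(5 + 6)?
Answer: -12496/5 ≈ -2499.2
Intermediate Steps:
s = 0 (s = 0/11 = 0*(1/11) = 0)
p(k, l) = l - k*l/5 (p(k, l) = (k/(1 - 6))*l + l = (k/(-5))*l + l = (-k/5)*l + l = -k*l/5 + l = l - k*l/5)
G(b) = 0
G(-7) - 142*p(-3, 11) = 0 - 142*11*(5 - 1*(-3))/5 = 0 - 142*11*(5 + 3)/5 = 0 - 142*11*8/5 = 0 - 142*88/5 = 0 - 12496/5 = -12496/5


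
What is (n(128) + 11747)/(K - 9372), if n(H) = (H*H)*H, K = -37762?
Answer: -2108899/47134 ≈ -44.743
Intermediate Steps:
n(H) = H³ (n(H) = H²*H = H³)
(n(128) + 11747)/(K - 9372) = (128³ + 11747)/(-37762 - 9372) = (2097152 + 11747)/(-47134) = 2108899*(-1/47134) = -2108899/47134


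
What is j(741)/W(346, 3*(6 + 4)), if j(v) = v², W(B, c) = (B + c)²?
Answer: 549081/141376 ≈ 3.8838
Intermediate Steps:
j(741)/W(346, 3*(6 + 4)) = 741²/((346 + 3*(6 + 4))²) = 549081/((346 + 3*10)²) = 549081/((346 + 30)²) = 549081/(376²) = 549081/141376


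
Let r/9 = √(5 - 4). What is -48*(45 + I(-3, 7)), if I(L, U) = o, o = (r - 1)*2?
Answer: -2928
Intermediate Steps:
r = 9 (r = 9*√(5 - 4) = 9*√1 = 9*1 = 9)
o = 16 (o = (9 - 1)*2 = 8*2 = 16)
I(L, U) = 16
-48*(45 + I(-3, 7)) = -48*(45 + 16) = -48*61 = -2928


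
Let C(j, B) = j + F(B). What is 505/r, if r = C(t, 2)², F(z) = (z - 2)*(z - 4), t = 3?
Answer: 505/9 ≈ 56.111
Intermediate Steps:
F(z) = (-4 + z)*(-2 + z) (F(z) = (-2 + z)*(-4 + z) = (-4 + z)*(-2 + z))
C(j, B) = 8 + j + B² - 6*B (C(j, B) = j + (8 + B² - 6*B) = 8 + j + B² - 6*B)
r = 9 (r = (8 + 3 + 2² - 6*2)² = (8 + 3 + 4 - 12)² = 3² = 9)
505/r = 505/9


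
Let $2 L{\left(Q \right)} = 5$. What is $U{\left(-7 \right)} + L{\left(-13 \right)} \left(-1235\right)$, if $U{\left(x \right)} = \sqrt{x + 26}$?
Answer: $- \frac{6175}{2} + \sqrt{19} \approx -3083.1$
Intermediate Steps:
$L{\left(Q \right)} = \frac{5}{2}$ ($L{\left(Q \right)} = \frac{1}{2} \cdot 5 = \frac{5}{2}$)
$U{\left(x \right)} = \sqrt{26 + x}$
$U{\left(-7 \right)} + L{\left(-13 \right)} \left(-1235\right) = \sqrt{26 - 7} + \frac{5}{2} \left(-1235\right) = \sqrt{19} - \frac{6175}{2} = - \frac{6175}{2} + \sqrt{19}$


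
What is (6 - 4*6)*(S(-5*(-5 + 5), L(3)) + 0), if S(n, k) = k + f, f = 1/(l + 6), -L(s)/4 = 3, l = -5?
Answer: 198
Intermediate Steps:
L(s) = -12 (L(s) = -4*3 = -12)
f = 1 (f = 1/(-5 + 6) = 1/1 = 1)
S(n, k) = 1 + k (S(n, k) = k + 1 = 1 + k)
(6 - 4*6)*(S(-5*(-5 + 5), L(3)) + 0) = (6 - 4*6)*((1 - 12) + 0) = (6 - 24)*(-11 + 0) = -18*(-11) = 198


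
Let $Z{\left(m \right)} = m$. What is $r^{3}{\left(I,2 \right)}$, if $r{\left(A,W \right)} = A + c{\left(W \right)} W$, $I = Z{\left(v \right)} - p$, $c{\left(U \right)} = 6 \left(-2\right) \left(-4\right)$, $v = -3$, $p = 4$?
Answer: $704969$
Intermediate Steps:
$c{\left(U \right)} = 48$ ($c{\left(U \right)} = \left(-12\right) \left(-4\right) = 48$)
$I = -7$ ($I = -3 - 4 = -7$)
$r{\left(A,W \right)} = A + 48 W$
$r^{3}{\left(I,2 \right)} = \left(-7 + 48 \cdot 2\right)^{3} = \left(-7 + 96\right)^{3} = 89^{3} = 704969$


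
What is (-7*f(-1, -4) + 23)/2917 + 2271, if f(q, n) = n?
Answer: 6624558/2917 ≈ 2271.0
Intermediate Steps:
(-7*f(-1, -4) + 23)/2917 + 2271 = (-7*(-4) + 23)/2917 + 2271 = (28 + 23)*(1/2917) + 2271 = 51*(1/2917) + 2271 = 51/2917 + 2271 = 6624558/2917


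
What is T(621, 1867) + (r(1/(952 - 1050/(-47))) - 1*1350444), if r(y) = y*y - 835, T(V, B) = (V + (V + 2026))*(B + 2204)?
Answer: 25065995611810773/2097090436 ≈ 1.1953e+7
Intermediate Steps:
T(V, B) = (2026 + 2*V)*(2204 + B) (T(V, B) = (V + (2026 + V))*(2204 + B) = (2026 + 2*V)*(2204 + B))
r(y) = -835 + y**2 (r(y) = y**2 - 835 = -835 + y**2)
T(621, 1867) + (r(1/(952 - 1050/(-47))) - 1*1350444) = (4465304 + 2026*1867 + 4408*621 + 2*1867*621) + ((-835 + (1/(952 - 1050/(-47)))**2) - 1*1350444) = (4465304 + 3782542 + 2737368 + 2318814) + ((-835 + (1/(952 - 1050*(-1/47)))**2) - 1350444) = 13304028 + ((-835 + (1/(952 + 1050/47))**2) - 1350444) = 13304028 + ((-835 + (1/(45794/47))**2) - 1350444) = 13304028 + ((-835 + (47/45794)**2) - 1350444) = 13304028 + ((-835 + 2209/2097090436) - 1350444) = 13304028 + (-1751070511851/2097090436 - 1350444) = 13304028 - 2833754267265435/2097090436 = 25065995611810773/2097090436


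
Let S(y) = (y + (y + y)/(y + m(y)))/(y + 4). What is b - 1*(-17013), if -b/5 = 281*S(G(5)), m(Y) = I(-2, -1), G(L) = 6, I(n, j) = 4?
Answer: 80007/5 ≈ 16001.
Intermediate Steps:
m(Y) = 4
S(y) = (y + 2*y/(4 + y))/(4 + y) (S(y) = (y + (y + y)/(y + 4))/(y + 4) = (y + (2*y)/(4 + y))/(4 + y) = (y + 2*y/(4 + y))/(4 + y))
b = -5058/5 (b = -1405*6*(6 + 6)/(16 + 6² + 8*6) = -1405*6*12/(16 + 36 + 48) = -1405*6*12/100 = -1405*6*(1/100)*12 = -1405*18/25 = -5*5058/25 = -5058/5 ≈ -1011.6)
b - 1*(-17013) = -5058/5 - 1*(-17013) = -5058/5 + 17013 = 80007/5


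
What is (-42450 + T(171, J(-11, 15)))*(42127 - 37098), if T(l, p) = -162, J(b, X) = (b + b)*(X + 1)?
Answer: -214295748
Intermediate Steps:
J(b, X) = 2*b*(1 + X) (J(b, X) = (2*b)*(1 + X) = 2*b*(1 + X))
(-42450 + T(171, J(-11, 15)))*(42127 - 37098) = (-42450 - 162)*(42127 - 37098) = -42612*5029 = -214295748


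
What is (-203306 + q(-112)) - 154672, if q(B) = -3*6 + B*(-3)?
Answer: -357660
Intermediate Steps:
q(B) = -18 - 3*B
(-203306 + q(-112)) - 154672 = (-203306 + (-18 - 3*(-112))) - 154672 = (-203306 + (-18 + 336)) - 154672 = (-203306 + 318) - 154672 = -202988 - 154672 = -357660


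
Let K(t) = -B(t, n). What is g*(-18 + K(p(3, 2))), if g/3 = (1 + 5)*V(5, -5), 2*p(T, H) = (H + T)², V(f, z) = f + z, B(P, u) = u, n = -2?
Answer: 0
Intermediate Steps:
p(T, H) = (H + T)²/2
K(t) = 2 (K(t) = -1*(-2) = 2)
g = 0 (g = 3*((1 + 5)*(5 - 5)) = 3*(6*0) = 3*0 = 0)
g*(-18 + K(p(3, 2))) = 0*(-18 + 2) = 0*(-16) = 0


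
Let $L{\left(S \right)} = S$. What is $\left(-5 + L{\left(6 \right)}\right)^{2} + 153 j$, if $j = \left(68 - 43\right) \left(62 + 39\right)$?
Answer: $386326$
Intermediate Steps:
$j = 2525$ ($j = 25 \cdot 101 = 2525$)
$\left(-5 + L{\left(6 \right)}\right)^{2} + 153 j = \left(-5 + 6\right)^{2} + 153 \cdot 2525 = 1^{2} + 386325 = 1 + 386325 = 386326$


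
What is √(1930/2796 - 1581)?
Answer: I*√3088563654/1398 ≈ 39.753*I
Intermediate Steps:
√(1930/2796 - 1581) = √(1930*(1/2796) - 1581) = √(965/1398 - 1581) = √(-2209273/1398) = I*√3088563654/1398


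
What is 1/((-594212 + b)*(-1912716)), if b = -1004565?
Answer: 1/3058006348332 ≈ 3.2701e-13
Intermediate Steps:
1/((-594212 + b)*(-1912716)) = 1/(-594212 - 1004565*(-1912716)) = -1/1912716/(-1598777) = -1/1598777*(-1/1912716) = 1/3058006348332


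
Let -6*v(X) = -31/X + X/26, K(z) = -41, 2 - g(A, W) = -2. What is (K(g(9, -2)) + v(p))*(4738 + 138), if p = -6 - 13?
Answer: -148680211/741 ≈ -2.0065e+5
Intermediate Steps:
g(A, W) = 4 (g(A, W) = 2 - 1*(-2) = 2 + 2 = 4)
p = -19
v(X) = -X/156 + 31/(6*X) (v(X) = -(-31/X + X/26)/6 = -X/156 + 31/(6*X))
(K(g(9, -2)) + v(p))*(4738 + 138) = (-41 + (1/156)*(806 - 1*(-19)²)/(-19))*(4738 + 138) = (-41 + (1/156)*(-1/19)*(806 - 1*361))*4876 = (-41 + (1/156)*(-1/19)*(806 - 361))*4876 = (-41 + (1/156)*(-1/19)*445)*4876 = (-41 - 445/2964)*4876 = -121969/2964*4876 = -148680211/741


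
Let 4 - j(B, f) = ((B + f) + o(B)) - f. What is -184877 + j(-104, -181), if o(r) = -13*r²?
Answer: -44161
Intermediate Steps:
j(B, f) = 4 - B + 13*B² (j(B, f) = 4 - (((B + f) - 13*B²) - f) = 4 - ((B + f - 13*B²) - f) = 4 - (B - 13*B²) = 4 + (-B + 13*B²) = 4 - B + 13*B²)
-184877 + j(-104, -181) = -184877 + (4 - 1*(-104) + 13*(-104)²) = -184877 + (4 + 104 + 13*10816) = -184877 + (4 + 104 + 140608) = -184877 + 140716 = -44161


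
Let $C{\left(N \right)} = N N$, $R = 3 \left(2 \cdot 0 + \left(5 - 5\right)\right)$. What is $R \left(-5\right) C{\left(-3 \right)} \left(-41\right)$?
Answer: $0$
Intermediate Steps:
$R = 0$ ($R = 3 \left(0 + 0\right) = 3 \cdot 0 = 0$)
$C{\left(N \right)} = N^{2}$
$R \left(-5\right) C{\left(-3 \right)} \left(-41\right) = 0 \left(-5\right) \left(-3\right)^{2} \left(-41\right) = 0 \cdot 9 \left(-41\right) = 0 \left(-41\right) = 0$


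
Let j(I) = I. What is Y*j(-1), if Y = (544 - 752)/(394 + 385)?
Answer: 208/779 ≈ 0.26701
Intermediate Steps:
Y = -208/779 ≈ -0.26701
Y*j(-1) = -208/779*(-1) = 208/779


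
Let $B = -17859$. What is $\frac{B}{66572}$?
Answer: $- \frac{17859}{66572} \approx -0.26827$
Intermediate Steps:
$\frac{B}{66572} = - \frac{17859}{66572}$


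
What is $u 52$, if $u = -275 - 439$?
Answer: $-37128$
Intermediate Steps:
$u = -714$ ($u = -275 - 439 = -714$)
$u 52 = \left(-714\right) 52 = -37128$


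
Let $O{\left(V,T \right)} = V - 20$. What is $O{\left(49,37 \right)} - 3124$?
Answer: $-3095$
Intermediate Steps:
$O{\left(V,T \right)} = -20 + V$ ($O{\left(V,T \right)} = V - 20 = -20 + V$)
$O{\left(49,37 \right)} - 3124 = \left(-20 + 49\right) - 3124 = 29 - 3124 = -3095$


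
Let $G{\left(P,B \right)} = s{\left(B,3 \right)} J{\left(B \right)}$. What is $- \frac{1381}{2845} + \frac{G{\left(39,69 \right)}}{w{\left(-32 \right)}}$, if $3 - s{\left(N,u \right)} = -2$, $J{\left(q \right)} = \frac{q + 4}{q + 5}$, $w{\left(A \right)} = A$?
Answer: $- \frac{4308633}{6736960} \approx -0.63955$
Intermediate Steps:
$J{\left(q \right)} = \frac{4 + q}{5 + q}$
$s{\left(N,u \right)} = 5$ ($s{\left(N,u \right)} = 3 - -2 = 3 + 2 = 5$)
$G{\left(P,B \right)} = \frac{5 \left(4 + B\right)}{5 + B}$ ($G{\left(P,B \right)} = 5 \frac{4 + B}{5 + B} = \frac{5 \left(4 + B\right)}{5 + B}$)
$- \frac{1381}{2845} + \frac{G{\left(39,69 \right)}}{w{\left(-32 \right)}} = - \frac{1381}{2845} + \frac{5 \frac{1}{5 + 69} \left(4 + 69\right)}{-32} = \left(-1381\right) \frac{1}{2845} + 5 \cdot \frac{1}{74} \cdot 73 \left(- \frac{1}{32}\right) = - \frac{1381}{2845} + 5 \cdot \frac{1}{74} \cdot 73 \left(- \frac{1}{32}\right) = - \frac{1381}{2845} + \frac{365}{74} \left(- \frac{1}{32}\right) = - \frac{1381}{2845} - \frac{365}{2368} = - \frac{4308633}{6736960}$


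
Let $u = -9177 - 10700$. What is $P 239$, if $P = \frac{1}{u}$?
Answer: $- \frac{239}{19877} \approx -0.012024$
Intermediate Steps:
$u = -19877$
$P = - \frac{1}{19877}$ ($P = \frac{1}{-19877} = - \frac{1}{19877} \approx -5.0309 \cdot 10^{-5}$)
$P 239 = \left(- \frac{1}{19877}\right) 239 = - \frac{239}{19877}$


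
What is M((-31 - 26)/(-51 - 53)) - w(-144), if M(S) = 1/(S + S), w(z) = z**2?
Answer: -1181900/57 ≈ -20735.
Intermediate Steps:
M(S) = 1/(2*S)
M((-31 - 26)/(-51 - 53)) - w(-144) = 1/(2*(((-31 - 26)/(-51 - 53)))) - 1*(-144)**2 = 1/(2*((-57/(-104)))) - 1*20736 = 1/(2*((-57*(-1/104)))) - 20736 = 1/(2*(57/104)) - 20736 = (1/2)*(104/57) - 20736 = 52/57 - 20736 = -1181900/57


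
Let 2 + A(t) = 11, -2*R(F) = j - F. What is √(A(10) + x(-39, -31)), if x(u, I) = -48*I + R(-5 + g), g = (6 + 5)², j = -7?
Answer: √6234/2 ≈ 39.478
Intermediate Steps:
g = 121 (g = 11² = 121)
R(F) = 7/2 + F/2 (R(F) = -(-7 - F)/2 = 7/2 + F/2)
x(u, I) = 123/2 - 48*I (x(u, I) = -48*I + (7/2 + (-5 + 121)/2) = -48*I + (7/2 + (½)*116) = -48*I + (7/2 + 58) = -48*I + 123/2 = 123/2 - 48*I)
A(t) = 9 (A(t) = -2 + 11 = 9)
√(A(10) + x(-39, -31)) = √(9 + (123/2 - 48*(-31))) = √(9 + (123/2 + 1488)) = √(9 + 3099/2) = √(3117/2) = √6234/2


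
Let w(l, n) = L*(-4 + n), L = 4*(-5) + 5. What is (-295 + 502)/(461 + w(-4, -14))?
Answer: 207/731 ≈ 0.28317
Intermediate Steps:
L = -15 (L = -20 + 5 = -15)
w(l, n) = 60 - 15*n (w(l, n) = -15*(-4 + n) = 60 - 15*n)
(-295 + 502)/(461 + w(-4, -14)) = (-295 + 502)/(461 + (60 - 15*(-14))) = 207/(461 + (60 + 210)) = 207/(461 + 270) = 207/731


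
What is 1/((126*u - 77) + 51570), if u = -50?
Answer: 1/45193 ≈ 2.2127e-5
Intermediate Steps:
1/((126*u - 77) + 51570) = 1/((126*(-50) - 77) + 51570) = 1/((-6300 - 77) + 51570) = 1/(-6377 + 51570) = 1/45193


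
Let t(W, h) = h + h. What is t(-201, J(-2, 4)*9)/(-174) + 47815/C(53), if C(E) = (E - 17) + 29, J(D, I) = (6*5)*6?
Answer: 270307/377 ≈ 717.00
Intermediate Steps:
J(D, I) = 180 (J(D, I) = 30*6 = 180)
C(E) = 12 + E (C(E) = (-17 + E) + 29 = 12 + E)
t(W, h) = 2*h
t(-201, J(-2, 4)*9)/(-174) + 47815/C(53) = (2*(180*9))/(-174) + 47815/(12 + 53) = (2*1620)*(-1/174) + 47815/65 = 3240*(-1/174) + 47815*(1/65) = -540/29 + 9563/13 = 270307/377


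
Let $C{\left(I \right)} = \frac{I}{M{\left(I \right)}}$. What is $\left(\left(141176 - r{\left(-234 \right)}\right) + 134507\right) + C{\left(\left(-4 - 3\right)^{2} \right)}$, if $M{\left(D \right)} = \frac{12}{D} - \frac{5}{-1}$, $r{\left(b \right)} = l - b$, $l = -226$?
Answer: $\frac{70850876}{257} \approx 2.7568 \cdot 10^{5}$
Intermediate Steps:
$r{\left(b \right)} = -226 - b$
$M{\left(D \right)} = 5 + \frac{12}{D}$ ($M{\left(D \right)} = \frac{12}{D} - -5 = \frac{12}{D} + 5 = 5 + \frac{12}{D}$)
$C{\left(I \right)} = \frac{I}{5 + \frac{12}{I}}$
$\left(\left(141176 - r{\left(-234 \right)}\right) + 134507\right) + C{\left(\left(-4 - 3\right)^{2} \right)} = \left(\left(141176 - \left(-226 - -234\right)\right) + 134507\right) + \frac{\left(\left(-4 - 3\right)^{2}\right)^{2}}{12 + 5 \left(-4 - 3\right)^{2}} = \left(\left(141176 - \left(-226 + 234\right)\right) + 134507\right) + \frac{\left(\left(-7\right)^{2}\right)^{2}}{12 + 5 \left(-7\right)^{2}} = \left(\left(141176 - 8\right) + 134507\right) + \frac{49^{2}}{12 + 5 \cdot 49} = \left(\left(141176 - 8\right) + 134507\right) + \frac{2401}{12 + 245} = \left(141168 + 134507\right) + \frac{2401}{257} = 275675 + 2401 \cdot \frac{1}{257} = 275675 + \frac{2401}{257} = \frac{70850876}{257}$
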